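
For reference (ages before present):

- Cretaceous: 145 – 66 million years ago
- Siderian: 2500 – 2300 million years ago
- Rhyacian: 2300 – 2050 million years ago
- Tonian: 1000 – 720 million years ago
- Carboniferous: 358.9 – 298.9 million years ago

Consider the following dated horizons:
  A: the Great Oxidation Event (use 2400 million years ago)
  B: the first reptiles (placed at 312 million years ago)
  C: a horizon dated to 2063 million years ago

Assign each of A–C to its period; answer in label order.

Match each age against the start–end ranges in the excerpt: A = 2400 Ma → Siderian (2500–2300); B = 312 Ma → Carboniferous (358.9–298.9); C = 2063 Ma → Rhyacian (2300–2050).

A — Siderian; B — Carboniferous; C — Rhyacian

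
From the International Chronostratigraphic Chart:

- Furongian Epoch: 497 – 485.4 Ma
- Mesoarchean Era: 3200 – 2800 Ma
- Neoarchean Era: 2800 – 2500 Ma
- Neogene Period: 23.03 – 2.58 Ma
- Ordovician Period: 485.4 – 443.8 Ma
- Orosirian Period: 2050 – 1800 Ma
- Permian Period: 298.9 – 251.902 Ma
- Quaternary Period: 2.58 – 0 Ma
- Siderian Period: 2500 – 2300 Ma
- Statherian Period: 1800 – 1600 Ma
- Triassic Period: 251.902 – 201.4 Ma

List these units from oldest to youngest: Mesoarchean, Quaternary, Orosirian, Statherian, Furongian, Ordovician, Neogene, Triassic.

Mesoarchean, Orosirian, Statherian, Furongian, Ordovician, Triassic, Neogene, Quaternary

Sorting by start age (descending Ma, since larger Ma = older): Mesoarchean began 3200, Orosirian began 2050, Statherian began 1800, Furongian began 497, Ordovician began 485.4, Triassic began 251.902, Neogene began 23.03, Quaternary began 2.58.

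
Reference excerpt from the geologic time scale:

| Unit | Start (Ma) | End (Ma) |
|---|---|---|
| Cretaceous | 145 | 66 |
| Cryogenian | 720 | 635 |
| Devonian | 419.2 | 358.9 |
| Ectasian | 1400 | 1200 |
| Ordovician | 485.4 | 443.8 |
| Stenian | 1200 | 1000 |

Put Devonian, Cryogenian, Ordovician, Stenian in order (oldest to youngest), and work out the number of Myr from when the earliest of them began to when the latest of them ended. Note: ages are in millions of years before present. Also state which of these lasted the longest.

Start ages (Ma): Stenian 1200, Cryogenian 720, Ordovician 485.4, Devonian 419.2.
Ordered oldest to youngest: Stenian, Cryogenian, Ordovician, Devonian.
Span = 1200 − 358.9 = 841.1 Myr.
Durations: Cryogenian 85, Ordovician 41.6, Devonian 60.3, Stenian 200 → longest is Stenian (200 Myr).

Stenian, Cryogenian, Ordovician, Devonian; total span 841.1 Myr; longest is Stenian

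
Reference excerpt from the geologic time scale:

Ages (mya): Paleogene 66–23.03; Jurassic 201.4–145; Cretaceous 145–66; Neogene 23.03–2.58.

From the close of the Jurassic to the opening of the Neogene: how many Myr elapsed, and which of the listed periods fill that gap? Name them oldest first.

End of Jurassic = 145 Ma; start of Neogene = 23.03 Ma.
Gap = 145 − 23.03 = 121.97 Myr.
Periods wholly inside 145–23.03 Ma: Cretaceous (145–66), Paleogene (66–23.03).

121.97 million years; Cretaceous, Paleogene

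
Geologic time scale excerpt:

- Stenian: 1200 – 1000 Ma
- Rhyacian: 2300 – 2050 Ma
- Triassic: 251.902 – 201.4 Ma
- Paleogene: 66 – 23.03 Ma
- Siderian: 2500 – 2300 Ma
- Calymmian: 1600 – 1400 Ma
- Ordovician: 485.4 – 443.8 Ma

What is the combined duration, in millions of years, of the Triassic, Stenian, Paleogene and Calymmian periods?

Duration is start − end for each: (251.902 − 201.4) + (1200 − 1000) + (66 − 23.03) + (1600 − 1400).
That is 50.502 + 200 + 42.97 + 200, which totals 493.472 million years.

493.472 million years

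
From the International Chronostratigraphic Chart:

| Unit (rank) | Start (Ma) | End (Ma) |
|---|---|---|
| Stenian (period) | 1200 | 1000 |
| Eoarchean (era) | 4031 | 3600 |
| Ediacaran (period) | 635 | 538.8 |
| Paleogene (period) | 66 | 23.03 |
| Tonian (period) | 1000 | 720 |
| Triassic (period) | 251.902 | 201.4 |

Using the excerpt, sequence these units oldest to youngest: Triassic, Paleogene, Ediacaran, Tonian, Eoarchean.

Eoarchean → Tonian → Ediacaran → Triassic → Paleogene

Read off each span (Ma): Triassic 251.902–201.4; Paleogene 66–23.03; Ediacaran 635–538.8; Tonian 1000–720; Eoarchean 4031–3600.
Larger Ma is older, so oldest→youngest is Eoarchean, Tonian, Ediacaran, Triassic, Paleogene.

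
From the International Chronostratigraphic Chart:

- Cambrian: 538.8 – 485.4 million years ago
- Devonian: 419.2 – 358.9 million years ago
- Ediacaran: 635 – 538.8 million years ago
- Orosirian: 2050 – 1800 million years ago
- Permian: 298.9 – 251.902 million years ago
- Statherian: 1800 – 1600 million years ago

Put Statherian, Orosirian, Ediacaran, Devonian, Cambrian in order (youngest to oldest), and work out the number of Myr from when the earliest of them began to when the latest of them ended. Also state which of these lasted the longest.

Devonian → Cambrian → Ediacaran → Statherian → Orosirian; total span 1691.1 Myr; longest is Orosirian

Start ages (Ma): Orosirian 2050, Statherian 1800, Ediacaran 635, Cambrian 538.8, Devonian 419.2.
Ordered youngest to oldest: Devonian, Cambrian, Ediacaran, Statherian, Orosirian.
Span = 2050 − 358.9 = 1691.1 Myr.
Durations: Orosirian 250, Cambrian 53.4, Statherian 200, Ediacaran 96.2, Devonian 60.3 → longest is Orosirian (250 Myr).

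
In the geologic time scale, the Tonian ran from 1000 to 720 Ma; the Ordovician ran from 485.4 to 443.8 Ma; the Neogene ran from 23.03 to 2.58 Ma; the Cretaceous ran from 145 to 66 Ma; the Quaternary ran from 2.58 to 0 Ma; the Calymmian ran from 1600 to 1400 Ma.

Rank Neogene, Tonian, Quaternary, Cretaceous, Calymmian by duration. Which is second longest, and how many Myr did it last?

Durations: Neogene 20.45; Tonian 280; Quaternary 2.58; Cretaceous 79; Calymmian 200 Myr.
Sorted longest-first: Tonian (280), Calymmian (200), Cretaceous (79), Neogene (20.45), Quaternary (2.58).
The second longest is Calymmian at 200 Myr.

Calymmian, 200 million years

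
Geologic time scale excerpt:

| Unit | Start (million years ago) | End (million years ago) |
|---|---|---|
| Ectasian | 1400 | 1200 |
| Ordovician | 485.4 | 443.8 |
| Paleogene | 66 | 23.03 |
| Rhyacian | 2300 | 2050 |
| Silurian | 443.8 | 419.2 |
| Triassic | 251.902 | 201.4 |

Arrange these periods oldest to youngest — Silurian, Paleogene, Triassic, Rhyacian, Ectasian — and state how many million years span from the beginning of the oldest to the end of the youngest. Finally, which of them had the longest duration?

Start ages (Ma): Rhyacian 2300, Ectasian 1400, Silurian 443.8, Triassic 251.902, Paleogene 66.
Ordered oldest to youngest: Rhyacian, Ectasian, Silurian, Triassic, Paleogene.
Span = 2300 − 23.03 = 2276.97 Myr.
Durations: Triassic 50.502, Rhyacian 250, Ectasian 200, Paleogene 42.97, Silurian 24.6 → longest is Rhyacian (250 Myr).

Rhyacian, Ectasian, Silurian, Triassic, Paleogene; total span 2276.97 Myr; longest is Rhyacian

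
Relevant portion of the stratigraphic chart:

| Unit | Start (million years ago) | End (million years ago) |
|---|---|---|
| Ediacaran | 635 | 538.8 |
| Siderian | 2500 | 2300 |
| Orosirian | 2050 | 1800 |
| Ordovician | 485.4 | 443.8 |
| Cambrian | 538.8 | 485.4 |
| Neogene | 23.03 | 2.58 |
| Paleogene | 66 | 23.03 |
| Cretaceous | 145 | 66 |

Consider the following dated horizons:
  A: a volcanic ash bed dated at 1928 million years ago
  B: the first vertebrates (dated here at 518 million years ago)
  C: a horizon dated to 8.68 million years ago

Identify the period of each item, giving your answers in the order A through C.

A: 1928 Ma lies in 2050–1800 Ma, so Orosirian.
B: 518 Ma lies in 538.8–485.4 Ma, so Cambrian.
C: 8.68 Ma lies in 23.03–2.58 Ma, so Neogene.

A — Orosirian; B — Cambrian; C — Neogene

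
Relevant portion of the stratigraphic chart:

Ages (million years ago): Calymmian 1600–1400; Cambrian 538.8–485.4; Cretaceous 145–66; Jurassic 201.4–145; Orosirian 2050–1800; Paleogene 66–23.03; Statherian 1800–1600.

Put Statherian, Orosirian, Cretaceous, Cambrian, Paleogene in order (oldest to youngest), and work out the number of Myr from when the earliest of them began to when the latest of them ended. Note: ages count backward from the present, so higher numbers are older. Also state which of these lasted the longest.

Orosirian, Statherian, Cambrian, Cretaceous, Paleogene; total span 2026.97 Myr; longest is Orosirian

From the excerpt: Statherian 1800–1600; Orosirian 2050–1800; Cretaceous 145–66; Cambrian 538.8–485.4; Paleogene 66–23.03 (Ma).
Larger Ma is earlier, so the oldest is Orosirian and the youngest is Paleogene; oldest to youngest: Orosirian, Statherian, Cambrian, Cretaceous, Paleogene.
Oldest start 2050 minus youngest end 23.03 gives 2026.97 Myr overall.
Individual lengths (start − end): Paleogene 42.97; Orosirian 250; Cambrian 53.4; Cretaceous 79; Statherian 200. The largest is Orosirian at 250 Myr.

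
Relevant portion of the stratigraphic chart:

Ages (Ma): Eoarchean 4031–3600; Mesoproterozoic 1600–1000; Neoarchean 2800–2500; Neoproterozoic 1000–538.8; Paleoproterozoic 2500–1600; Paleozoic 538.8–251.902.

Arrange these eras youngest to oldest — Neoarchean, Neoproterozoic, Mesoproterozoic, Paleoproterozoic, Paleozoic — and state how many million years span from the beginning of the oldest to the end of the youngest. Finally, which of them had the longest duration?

Paleozoic, Neoproterozoic, Mesoproterozoic, Paleoproterozoic, Neoarchean; total span 2548.098 Myr; longest is Paleoproterozoic

Start ages (Ma): Neoarchean 2800, Paleoproterozoic 2500, Mesoproterozoic 1600, Neoproterozoic 1000, Paleozoic 538.8.
Ordered youngest to oldest: Paleozoic, Neoproterozoic, Mesoproterozoic, Paleoproterozoic, Neoarchean.
Span = 2800 − 251.902 = 2548.098 Myr.
Durations: Neoproterozoic 461.2, Mesoproterozoic 600, Neoarchean 300, Paleozoic 286.898, Paleoproterozoic 900 → longest is Paleoproterozoic (900 Myr).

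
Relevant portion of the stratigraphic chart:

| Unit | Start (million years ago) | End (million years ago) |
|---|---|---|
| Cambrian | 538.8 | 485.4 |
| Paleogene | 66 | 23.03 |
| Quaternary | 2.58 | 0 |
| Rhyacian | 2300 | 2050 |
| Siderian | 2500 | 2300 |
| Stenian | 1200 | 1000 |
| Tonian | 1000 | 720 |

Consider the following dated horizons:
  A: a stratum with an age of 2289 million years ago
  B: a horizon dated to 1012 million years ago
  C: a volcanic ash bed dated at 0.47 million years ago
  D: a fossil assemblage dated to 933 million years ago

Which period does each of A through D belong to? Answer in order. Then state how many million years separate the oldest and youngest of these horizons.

Match each age against the start–end ranges in the excerpt: A = 2289 Ma → Rhyacian (2300–2050); B = 1012 Ma → Stenian (1200–1000); C = 0.47 Ma → Quaternary (2.58–0); D = 933 Ma → Tonian (1000–720).
The largest age is 2289 Ma and the smallest is 0.47 Ma; their difference is 2288.53 Myr.

A — Rhyacian; B — Stenian; C — Quaternary; D — Tonian; span 2288.53 million years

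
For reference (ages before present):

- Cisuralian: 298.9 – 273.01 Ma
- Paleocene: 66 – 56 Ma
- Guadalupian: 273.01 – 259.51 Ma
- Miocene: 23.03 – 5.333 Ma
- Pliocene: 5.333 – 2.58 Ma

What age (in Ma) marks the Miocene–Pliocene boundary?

The Miocene ends and the Pliocene begins at 5.333 Ma.

5.333 Ma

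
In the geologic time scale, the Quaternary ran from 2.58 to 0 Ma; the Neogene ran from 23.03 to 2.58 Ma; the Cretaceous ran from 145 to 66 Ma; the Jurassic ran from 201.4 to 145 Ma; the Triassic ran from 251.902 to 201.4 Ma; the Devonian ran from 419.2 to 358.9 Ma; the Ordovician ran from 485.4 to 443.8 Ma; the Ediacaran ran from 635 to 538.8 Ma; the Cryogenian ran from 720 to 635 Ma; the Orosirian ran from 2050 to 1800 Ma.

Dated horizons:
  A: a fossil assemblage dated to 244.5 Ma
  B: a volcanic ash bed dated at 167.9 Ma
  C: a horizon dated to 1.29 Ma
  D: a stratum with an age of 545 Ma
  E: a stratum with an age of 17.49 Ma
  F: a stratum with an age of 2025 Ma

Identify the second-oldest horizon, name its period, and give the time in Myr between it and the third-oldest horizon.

D, in the Ediacaran; 300.5 million years to A

Sorted oldest-first by Ma: F (2025), D (545), A (244.5), B (167.9), E (17.49), C (1.29).
The second oldest is D at 545 Ma, which lies in 635–538.8 Ma: the Ediacaran.
The third oldest is A at 244.5 Ma; separation = |545 − 244.5| = 300.5 Myr.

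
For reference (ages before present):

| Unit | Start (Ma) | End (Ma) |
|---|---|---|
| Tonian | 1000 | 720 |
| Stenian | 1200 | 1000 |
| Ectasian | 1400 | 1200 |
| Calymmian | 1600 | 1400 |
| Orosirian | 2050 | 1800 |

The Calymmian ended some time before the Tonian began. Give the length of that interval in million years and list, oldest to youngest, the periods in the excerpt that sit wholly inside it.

End of Calymmian = 1400 Ma; start of Tonian = 1000 Ma.
Gap = 1400 − 1000 = 400 Myr.
Periods wholly inside 1400–1000 Ma: Ectasian (1400–1200), Stenian (1200–1000).

400 million years; Ectasian, Stenian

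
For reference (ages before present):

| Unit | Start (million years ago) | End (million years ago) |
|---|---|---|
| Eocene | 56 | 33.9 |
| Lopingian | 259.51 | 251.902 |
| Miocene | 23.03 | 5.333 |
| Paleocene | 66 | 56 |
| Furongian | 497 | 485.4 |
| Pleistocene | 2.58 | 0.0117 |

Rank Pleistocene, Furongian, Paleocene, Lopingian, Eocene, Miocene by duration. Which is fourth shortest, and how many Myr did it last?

Durations: Pleistocene 2.5683; Furongian 11.6; Paleocene 10; Lopingian 7.608; Eocene 22.1; Miocene 17.697 Myr.
Sorted shortest-first: Pleistocene (2.5683), Lopingian (7.608), Paleocene (10), Furongian (11.6), Miocene (17.697), Eocene (22.1).
The fourth shortest is Furongian at 11.6 Myr.

Furongian, 11.6 million years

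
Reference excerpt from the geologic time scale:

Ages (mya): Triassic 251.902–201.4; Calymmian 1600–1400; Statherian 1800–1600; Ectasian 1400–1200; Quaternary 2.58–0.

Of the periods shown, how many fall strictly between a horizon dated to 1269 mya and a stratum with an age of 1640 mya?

1

1640 Ma sits inside the Statherian (1800–1600) and 1269 Ma inside the Ectasian (1400–1200); neither of those is wholly between the two dates.
The listed periods lying completely between them are Calymmian — 1 in all.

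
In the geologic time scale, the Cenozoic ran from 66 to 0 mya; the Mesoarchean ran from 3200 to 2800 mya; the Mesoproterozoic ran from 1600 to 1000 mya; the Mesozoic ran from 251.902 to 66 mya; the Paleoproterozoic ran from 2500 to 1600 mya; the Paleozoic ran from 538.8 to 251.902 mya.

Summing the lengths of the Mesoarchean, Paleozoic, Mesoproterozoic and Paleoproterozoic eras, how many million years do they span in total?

Each duration: Mesoarchean = 400; Paleozoic = 286.898; Mesoproterozoic = 600; Paleoproterozoic = 900.
Sum: 400 + 286.898 + 600 + 900 = 2186.898 Myr.

2186.898 million years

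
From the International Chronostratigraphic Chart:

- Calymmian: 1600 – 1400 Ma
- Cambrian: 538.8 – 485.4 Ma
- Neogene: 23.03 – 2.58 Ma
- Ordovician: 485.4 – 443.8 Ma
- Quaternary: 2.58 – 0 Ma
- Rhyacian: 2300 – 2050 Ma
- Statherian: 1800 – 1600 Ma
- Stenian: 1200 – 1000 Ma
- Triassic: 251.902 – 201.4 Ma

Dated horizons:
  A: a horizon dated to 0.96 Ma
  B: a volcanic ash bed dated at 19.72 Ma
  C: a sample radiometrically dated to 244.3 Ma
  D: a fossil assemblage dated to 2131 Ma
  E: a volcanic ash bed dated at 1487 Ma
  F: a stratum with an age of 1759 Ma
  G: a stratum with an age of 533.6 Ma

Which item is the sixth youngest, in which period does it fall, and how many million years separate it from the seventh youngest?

F, in the Statherian; 372 million years to D

Sorted youngest-first by Ma: A (0.96), B (19.72), C (244.3), G (533.6), E (1487), F (1759), D (2131).
The sixth youngest is F at 1759 Ma, which lies in 1800–1600 Ma: the Statherian.
The seventh youngest is D at 2131 Ma; separation = |1759 − 2131| = 372 Myr.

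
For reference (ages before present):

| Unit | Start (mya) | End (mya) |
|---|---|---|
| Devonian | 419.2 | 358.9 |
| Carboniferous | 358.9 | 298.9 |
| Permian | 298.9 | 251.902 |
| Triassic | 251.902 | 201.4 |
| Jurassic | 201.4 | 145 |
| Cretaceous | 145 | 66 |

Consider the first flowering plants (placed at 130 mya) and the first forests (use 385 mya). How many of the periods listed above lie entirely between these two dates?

385 Ma sits inside the Devonian (419.2–358.9) and 130 Ma inside the Cretaceous (145–66); neither of those is wholly between the two dates.
The listed periods lying completely between them are Carboniferous, Permian, Triassic, Jurassic — 4 in all.

4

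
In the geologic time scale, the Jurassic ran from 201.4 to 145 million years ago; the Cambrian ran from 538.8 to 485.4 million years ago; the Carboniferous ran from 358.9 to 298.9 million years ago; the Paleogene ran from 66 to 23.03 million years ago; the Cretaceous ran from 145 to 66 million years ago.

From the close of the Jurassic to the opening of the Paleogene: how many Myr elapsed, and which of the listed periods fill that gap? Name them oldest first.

End of Jurassic = 145 Ma; start of Paleogene = 66 Ma.
Gap = 145 − 66 = 79 Myr.
Periods wholly inside 145–66 Ma: Cretaceous (145–66).

79 million years; Cretaceous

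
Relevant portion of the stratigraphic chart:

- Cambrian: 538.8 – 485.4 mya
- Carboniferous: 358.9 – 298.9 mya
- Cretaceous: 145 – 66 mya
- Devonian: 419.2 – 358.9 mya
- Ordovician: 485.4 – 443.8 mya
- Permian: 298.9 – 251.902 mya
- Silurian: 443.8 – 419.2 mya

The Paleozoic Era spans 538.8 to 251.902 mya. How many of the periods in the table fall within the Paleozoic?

Periods inside 538.8–251.902 Ma: Cambrian, Ordovician, Silurian, Devonian, Carboniferous, Permian — 6 in total.

6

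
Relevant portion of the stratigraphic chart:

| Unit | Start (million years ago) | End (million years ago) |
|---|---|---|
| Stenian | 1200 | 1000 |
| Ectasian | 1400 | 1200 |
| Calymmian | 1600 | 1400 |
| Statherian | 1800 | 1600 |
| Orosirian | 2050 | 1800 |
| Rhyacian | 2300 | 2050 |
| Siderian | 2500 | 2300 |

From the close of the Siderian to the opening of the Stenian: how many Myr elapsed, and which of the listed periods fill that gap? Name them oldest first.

End of Siderian = 2300 Ma; start of Stenian = 1200 Ma.
Gap = 2300 − 1200 = 1100 Myr.
Periods wholly inside 2300–1200 Ma: Rhyacian (2300–2050), Orosirian (2050–1800), Statherian (1800–1600), Calymmian (1600–1400), Ectasian (1400–1200).

1100 million years; Rhyacian, Orosirian, Statherian, Calymmian, Ectasian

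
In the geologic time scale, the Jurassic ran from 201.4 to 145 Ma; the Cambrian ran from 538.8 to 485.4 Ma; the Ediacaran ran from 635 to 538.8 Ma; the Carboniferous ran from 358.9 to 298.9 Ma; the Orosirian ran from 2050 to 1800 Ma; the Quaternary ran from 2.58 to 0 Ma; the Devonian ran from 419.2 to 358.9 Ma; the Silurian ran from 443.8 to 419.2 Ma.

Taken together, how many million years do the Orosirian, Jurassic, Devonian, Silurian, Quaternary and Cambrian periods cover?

447.28 million years

Each duration: Orosirian = 250; Jurassic = 56.4; Devonian = 60.3; Silurian = 24.6; Quaternary = 2.58; Cambrian = 53.4.
Sum: 250 + 56.4 + 60.3 + 24.6 + 2.58 + 53.4 = 447.28 Myr.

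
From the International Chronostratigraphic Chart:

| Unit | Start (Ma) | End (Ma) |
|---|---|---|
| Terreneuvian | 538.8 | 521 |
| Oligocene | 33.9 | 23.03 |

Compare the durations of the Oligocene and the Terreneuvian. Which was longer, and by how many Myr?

Oligocene: 33.9 − 23.03 = 10.87 Myr.
Terreneuvian: 538.8 − 521 = 17.8 Myr.
Difference: 17.8 − 10.87 = 6.93 Myr, so the Terreneuvian was longer.

Terreneuvian, by 6.93 million years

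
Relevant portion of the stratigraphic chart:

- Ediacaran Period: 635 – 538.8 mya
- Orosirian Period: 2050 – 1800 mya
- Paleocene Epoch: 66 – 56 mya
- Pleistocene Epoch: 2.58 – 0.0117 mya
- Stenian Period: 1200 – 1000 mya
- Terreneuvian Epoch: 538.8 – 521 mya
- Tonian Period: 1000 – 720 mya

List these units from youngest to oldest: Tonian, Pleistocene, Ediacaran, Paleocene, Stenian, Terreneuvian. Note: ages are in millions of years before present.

Pleistocene, Paleocene, Terreneuvian, Ediacaran, Tonian, Stenian

The oldest of these is Stenian (starts 1200 Ma) and the youngest is Pleistocene (ends 0.0117 Ma).
In between, by decreasing start age: Tonian (1000), Ediacaran (635), Terreneuvian (538.8), Paleocene (66).
Listing youngest first means reversing that sequence.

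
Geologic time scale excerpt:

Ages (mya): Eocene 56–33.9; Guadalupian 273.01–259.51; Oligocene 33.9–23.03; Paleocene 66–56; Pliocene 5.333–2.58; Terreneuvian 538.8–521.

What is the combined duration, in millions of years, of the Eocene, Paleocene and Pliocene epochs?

34.853 million years

Each duration: Eocene = 22.1; Paleocene = 10; Pliocene = 2.753.
Sum: 22.1 + 10 + 2.753 = 34.853 Myr.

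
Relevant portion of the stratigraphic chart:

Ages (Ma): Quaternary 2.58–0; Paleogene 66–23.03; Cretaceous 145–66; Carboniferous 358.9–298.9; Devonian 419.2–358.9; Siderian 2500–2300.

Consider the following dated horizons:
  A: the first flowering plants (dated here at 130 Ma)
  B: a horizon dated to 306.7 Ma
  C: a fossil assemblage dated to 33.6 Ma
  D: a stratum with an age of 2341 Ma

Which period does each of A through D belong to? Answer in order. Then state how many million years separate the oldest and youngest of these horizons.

A — Cretaceous; B — Carboniferous; C — Paleogene; D — Siderian; span 2307.4 million years

A: 130 Ma lies in 145–66 Ma, so Cretaceous.
B: 306.7 Ma lies in 358.9–298.9 Ma, so Carboniferous.
C: 33.6 Ma lies in 66–23.03 Ma, so Paleogene.
D: 2341 Ma lies in 2500–2300 Ma, so Siderian.
Oldest = 2341 Ma, youngest = 33.6 Ma → span 2307.4 Myr.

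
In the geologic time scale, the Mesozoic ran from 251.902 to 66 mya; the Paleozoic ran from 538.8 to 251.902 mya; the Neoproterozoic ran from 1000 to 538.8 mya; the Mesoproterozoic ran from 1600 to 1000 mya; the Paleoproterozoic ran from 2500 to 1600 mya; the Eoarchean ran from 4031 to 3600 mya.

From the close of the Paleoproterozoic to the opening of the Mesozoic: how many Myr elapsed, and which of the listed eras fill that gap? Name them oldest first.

1348.098 million years; Mesoproterozoic, Neoproterozoic, Paleozoic

End of Paleoproterozoic = 1600 Ma; start of Mesozoic = 251.902 Ma.
Gap = 1600 − 251.902 = 1348.098 Myr.
Eras wholly inside 1600–251.902 Ma: Mesoproterozoic (1600–1000), Neoproterozoic (1000–538.8), Paleozoic (538.8–251.902).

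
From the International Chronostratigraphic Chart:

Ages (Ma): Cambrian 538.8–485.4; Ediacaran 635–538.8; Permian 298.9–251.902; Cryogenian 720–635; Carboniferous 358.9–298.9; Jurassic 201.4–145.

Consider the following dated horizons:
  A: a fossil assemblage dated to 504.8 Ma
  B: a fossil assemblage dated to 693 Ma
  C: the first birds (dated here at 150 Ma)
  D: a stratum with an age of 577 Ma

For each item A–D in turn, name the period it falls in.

A: 504.8 Ma lies in 538.8–485.4 Ma, so Cambrian.
B: 693 Ma lies in 720–635 Ma, so Cryogenian.
C: 150 Ma lies in 201.4–145 Ma, so Jurassic.
D: 577 Ma lies in 635–538.8 Ma, so Ediacaran.

A — Cambrian; B — Cryogenian; C — Jurassic; D — Ediacaran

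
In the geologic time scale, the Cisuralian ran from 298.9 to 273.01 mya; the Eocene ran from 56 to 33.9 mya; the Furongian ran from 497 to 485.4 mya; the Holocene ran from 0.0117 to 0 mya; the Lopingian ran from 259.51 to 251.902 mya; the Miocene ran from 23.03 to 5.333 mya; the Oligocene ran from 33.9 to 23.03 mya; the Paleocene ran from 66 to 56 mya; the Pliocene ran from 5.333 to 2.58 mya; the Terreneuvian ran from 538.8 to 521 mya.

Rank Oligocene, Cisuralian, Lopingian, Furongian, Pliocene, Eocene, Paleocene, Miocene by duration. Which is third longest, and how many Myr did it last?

Miocene, 17.697 million years

Durations: Oligocene 10.87; Cisuralian 25.89; Lopingian 7.608; Furongian 11.6; Pliocene 2.753; Eocene 22.1; Paleocene 10; Miocene 17.697 Myr.
Sorted longest-first: Cisuralian (25.89), Eocene (22.1), Miocene (17.697), Furongian (11.6), Oligocene (10.87), Paleocene (10), Lopingian (7.608), Pliocene (2.753).
The third longest is Miocene at 17.697 Myr.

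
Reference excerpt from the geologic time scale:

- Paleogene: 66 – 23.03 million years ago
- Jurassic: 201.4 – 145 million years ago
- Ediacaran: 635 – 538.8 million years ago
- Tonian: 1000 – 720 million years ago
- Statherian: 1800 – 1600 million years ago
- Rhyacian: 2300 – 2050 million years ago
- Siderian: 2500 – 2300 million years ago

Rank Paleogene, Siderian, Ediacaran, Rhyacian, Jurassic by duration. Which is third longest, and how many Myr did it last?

Ediacaran, 96.2 million years

Durations: Paleogene 42.97; Siderian 200; Ediacaran 96.2; Rhyacian 250; Jurassic 56.4 Myr.
Sorted longest-first: Rhyacian (250), Siderian (200), Ediacaran (96.2), Jurassic (56.4), Paleogene (42.97).
The third longest is Ediacaran at 96.2 Myr.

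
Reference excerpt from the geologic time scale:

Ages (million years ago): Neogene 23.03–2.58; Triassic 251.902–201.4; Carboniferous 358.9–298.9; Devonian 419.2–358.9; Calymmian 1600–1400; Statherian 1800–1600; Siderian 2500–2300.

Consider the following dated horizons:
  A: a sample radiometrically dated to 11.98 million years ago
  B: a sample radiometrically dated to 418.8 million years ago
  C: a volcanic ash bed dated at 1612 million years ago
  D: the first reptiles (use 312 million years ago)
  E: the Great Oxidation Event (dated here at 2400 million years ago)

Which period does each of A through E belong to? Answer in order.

A: 11.98 Ma lies in 23.03–2.58 Ma, so Neogene.
B: 418.8 Ma lies in 419.2–358.9 Ma, so Devonian.
C: 1612 Ma lies in 1800–1600 Ma, so Statherian.
D: 312 Ma lies in 358.9–298.9 Ma, so Carboniferous.
E: 2400 Ma lies in 2500–2300 Ma, so Siderian.

A — Neogene; B — Devonian; C — Statherian; D — Carboniferous; E — Siderian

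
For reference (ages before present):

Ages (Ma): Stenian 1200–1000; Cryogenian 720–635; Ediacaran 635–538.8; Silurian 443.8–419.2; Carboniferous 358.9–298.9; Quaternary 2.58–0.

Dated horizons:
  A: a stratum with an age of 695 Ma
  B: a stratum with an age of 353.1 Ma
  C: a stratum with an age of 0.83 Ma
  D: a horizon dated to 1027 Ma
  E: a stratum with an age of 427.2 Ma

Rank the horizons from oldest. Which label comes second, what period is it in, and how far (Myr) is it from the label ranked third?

Larger Ma means older, so oldest first: D 1027 > A 695 > E 427.2 > B 353.1 > C 0.83.
Counting 2 along gives A (695 Ma); the excerpt puts that inside the Cryogenian, 720–635 Ma.
Next in line is E (427.2 Ma), and 695 − 427.2 = 267.8 Myr.

A, in the Cryogenian; 267.8 million years to E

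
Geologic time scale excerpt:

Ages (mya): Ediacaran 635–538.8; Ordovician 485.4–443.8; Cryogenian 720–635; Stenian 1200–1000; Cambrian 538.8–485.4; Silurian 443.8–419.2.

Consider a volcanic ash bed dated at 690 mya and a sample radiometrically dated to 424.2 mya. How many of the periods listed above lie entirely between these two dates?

3

690 Ma sits inside the Cryogenian (720–635) and 424.2 Ma inside the Silurian (443.8–419.2); neither of those is wholly between the two dates.
The listed periods lying completely between them are Ediacaran, Cambrian, Ordovician — 3 in all.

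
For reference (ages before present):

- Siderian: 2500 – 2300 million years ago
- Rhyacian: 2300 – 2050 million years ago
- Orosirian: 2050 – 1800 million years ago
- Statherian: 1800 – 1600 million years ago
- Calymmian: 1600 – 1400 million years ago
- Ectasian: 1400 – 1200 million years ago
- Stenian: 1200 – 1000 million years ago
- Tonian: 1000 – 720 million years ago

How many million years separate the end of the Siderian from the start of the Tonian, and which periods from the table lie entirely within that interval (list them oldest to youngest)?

End of Siderian = 2300 Ma; start of Tonian = 1000 Ma.
Gap = 2300 − 1000 = 1300 Myr.
Periods wholly inside 2300–1000 Ma: Rhyacian (2300–2050), Orosirian (2050–1800), Statherian (1800–1600), Calymmian (1600–1400), Ectasian (1400–1200), Stenian (1200–1000).

1300 million years; Rhyacian, Orosirian, Statherian, Calymmian, Ectasian, Stenian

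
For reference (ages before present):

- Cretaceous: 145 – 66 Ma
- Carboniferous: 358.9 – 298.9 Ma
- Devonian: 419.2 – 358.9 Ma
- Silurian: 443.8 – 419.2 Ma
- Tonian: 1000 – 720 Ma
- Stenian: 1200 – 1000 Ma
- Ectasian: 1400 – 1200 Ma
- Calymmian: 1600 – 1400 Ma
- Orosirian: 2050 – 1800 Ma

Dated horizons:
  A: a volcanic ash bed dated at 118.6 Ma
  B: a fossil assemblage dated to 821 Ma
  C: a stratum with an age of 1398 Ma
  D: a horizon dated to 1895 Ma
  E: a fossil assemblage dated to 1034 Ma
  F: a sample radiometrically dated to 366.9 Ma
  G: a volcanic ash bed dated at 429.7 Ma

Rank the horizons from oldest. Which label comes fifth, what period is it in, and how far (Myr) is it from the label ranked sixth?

Sorted oldest-first by Ma: D (1895), C (1398), E (1034), B (821), G (429.7), F (366.9), A (118.6).
The fifth oldest is G at 429.7 Ma, which lies in 443.8–419.2 Ma: the Silurian.
The sixth oldest is F at 366.9 Ma; separation = |429.7 − 366.9| = 62.8 Myr.

G, in the Silurian; 62.8 million years to F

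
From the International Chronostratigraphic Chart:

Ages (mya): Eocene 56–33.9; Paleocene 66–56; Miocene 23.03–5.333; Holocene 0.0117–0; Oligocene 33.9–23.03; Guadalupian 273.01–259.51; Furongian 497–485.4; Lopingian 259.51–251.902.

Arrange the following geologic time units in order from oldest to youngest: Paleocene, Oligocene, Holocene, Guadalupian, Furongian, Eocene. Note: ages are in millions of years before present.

Read off each span (Ma): Paleocene 66–56; Oligocene 33.9–23.03; Holocene 0.0117–0; Guadalupian 273.01–259.51; Furongian 497–485.4; Eocene 56–33.9.
Larger Ma is older, so oldest→youngest is Furongian, Guadalupian, Paleocene, Eocene, Oligocene, Holocene.

Furongian, Guadalupian, Paleocene, Eocene, Oligocene, Holocene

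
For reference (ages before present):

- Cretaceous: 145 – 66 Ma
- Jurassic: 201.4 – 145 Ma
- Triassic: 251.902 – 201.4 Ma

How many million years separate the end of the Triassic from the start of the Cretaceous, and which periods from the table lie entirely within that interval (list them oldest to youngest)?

The Triassic closes at 201.4 Ma and the Cretaceous opens at 145 Ma, so the interval is 201.4 − 145 = 56.4 Myr.
A period fits inside if it starts at or after 201.4 Ma and ends at or before 145 Ma; oldest first that gives Jurassic.

56.4 million years; Jurassic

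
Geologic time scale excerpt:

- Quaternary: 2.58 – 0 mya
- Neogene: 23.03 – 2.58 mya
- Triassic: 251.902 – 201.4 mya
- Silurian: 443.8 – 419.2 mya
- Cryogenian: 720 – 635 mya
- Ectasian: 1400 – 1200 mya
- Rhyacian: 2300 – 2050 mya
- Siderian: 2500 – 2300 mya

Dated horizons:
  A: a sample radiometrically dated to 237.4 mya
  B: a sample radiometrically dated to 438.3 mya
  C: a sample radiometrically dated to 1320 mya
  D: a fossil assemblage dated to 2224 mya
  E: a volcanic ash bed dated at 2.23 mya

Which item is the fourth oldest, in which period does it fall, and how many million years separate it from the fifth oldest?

Larger Ma means older, so oldest first: D 2224 > C 1320 > B 438.3 > A 237.4 > E 2.23.
Counting 4 along gives A (237.4 Ma); the excerpt puts that inside the Triassic, 251.902–201.4 Ma.
Next in line is E (2.23 Ma), and 237.4 − 2.23 = 235.17 Myr.

A, in the Triassic; 235.17 million years to E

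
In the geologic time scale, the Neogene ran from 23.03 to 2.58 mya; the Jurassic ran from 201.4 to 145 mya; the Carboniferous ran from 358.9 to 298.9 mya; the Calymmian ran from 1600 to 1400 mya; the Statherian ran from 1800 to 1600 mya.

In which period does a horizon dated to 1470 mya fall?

1470 Ma lies between 1600 and 1400 Ma, so it falls in the Calymmian.

Calymmian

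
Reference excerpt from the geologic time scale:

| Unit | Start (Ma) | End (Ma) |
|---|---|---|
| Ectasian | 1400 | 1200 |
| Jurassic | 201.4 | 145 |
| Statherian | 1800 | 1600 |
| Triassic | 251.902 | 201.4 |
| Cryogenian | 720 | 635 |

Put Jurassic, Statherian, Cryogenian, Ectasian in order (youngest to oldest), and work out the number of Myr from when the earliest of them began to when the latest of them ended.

Jurassic, Cryogenian, Ectasian, Statherian; total span 1655 Myr

Start ages (Ma): Statherian 1800, Ectasian 1400, Cryogenian 720, Jurassic 201.4.
Ordered youngest to oldest: Jurassic, Cryogenian, Ectasian, Statherian.
Span = 1800 − 145 = 1655 Myr.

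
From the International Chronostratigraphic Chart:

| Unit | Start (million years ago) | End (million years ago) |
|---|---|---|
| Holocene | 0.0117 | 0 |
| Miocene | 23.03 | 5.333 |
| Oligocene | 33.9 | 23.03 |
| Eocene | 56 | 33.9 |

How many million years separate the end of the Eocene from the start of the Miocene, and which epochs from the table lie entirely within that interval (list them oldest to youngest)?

10.87 million years; Oligocene

The Eocene closes at 33.9 Ma and the Miocene opens at 23.03 Ma, so the interval is 33.9 − 23.03 = 10.87 Myr.
An epoch fits inside if it starts at or after 33.9 Ma and ends at or before 23.03 Ma; oldest first that gives Oligocene.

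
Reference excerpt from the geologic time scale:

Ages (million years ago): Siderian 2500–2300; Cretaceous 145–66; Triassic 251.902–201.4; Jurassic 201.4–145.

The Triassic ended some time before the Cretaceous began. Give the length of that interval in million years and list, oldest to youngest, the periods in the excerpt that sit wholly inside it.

The Triassic closes at 201.4 Ma and the Cretaceous opens at 145 Ma, so the interval is 201.4 − 145 = 56.4 Myr.
A period fits inside if it starts at or after 201.4 Ma and ends at or before 145 Ma; oldest first that gives Jurassic.

56.4 million years; Jurassic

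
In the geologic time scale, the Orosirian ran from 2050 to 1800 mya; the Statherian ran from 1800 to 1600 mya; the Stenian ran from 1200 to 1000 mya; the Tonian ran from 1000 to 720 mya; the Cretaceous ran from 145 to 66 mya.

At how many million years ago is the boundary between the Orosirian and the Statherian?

The Orosirian ends and the Statherian begins at 1800 mya.

1800 mya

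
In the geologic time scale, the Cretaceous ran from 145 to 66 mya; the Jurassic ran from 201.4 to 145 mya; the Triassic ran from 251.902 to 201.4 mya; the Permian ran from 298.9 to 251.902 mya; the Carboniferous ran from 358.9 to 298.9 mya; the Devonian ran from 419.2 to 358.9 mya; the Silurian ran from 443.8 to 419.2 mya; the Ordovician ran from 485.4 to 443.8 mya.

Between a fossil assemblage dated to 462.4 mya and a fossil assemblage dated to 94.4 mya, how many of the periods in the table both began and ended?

6

462.4 Ma sits inside the Ordovician (485.4–443.8) and 94.4 Ma inside the Cretaceous (145–66); neither of those is wholly between the two dates.
The listed periods lying completely between them are Silurian, Devonian, Carboniferous, Permian, Triassic, Jurassic — 6 in all.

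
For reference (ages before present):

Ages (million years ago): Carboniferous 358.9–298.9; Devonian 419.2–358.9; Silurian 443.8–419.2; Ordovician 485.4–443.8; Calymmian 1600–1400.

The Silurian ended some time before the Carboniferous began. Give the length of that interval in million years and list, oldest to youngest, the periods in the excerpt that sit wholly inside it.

60.3 million years; Devonian

End of Silurian = 419.2 Ma; start of Carboniferous = 358.9 Ma.
Gap = 419.2 − 358.9 = 60.3 Myr.
Periods wholly inside 419.2–358.9 Ma: Devonian (419.2–358.9).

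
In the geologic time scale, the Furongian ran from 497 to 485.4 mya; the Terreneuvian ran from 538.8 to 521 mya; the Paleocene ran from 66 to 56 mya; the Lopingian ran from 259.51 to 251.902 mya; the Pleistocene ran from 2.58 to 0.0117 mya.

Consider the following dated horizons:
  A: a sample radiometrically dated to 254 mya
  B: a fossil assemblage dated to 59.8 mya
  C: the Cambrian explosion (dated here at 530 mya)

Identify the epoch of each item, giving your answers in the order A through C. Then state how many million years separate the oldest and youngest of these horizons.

A — Lopingian; B — Paleocene; C — Terreneuvian; span 470.2 million years

Match each age against the start–end ranges in the excerpt: A = 254 Ma → Lopingian (259.51–251.902); B = 59.8 Ma → Paleocene (66–56); C = 530 Ma → Terreneuvian (538.8–521).
The largest age is 530 Ma and the smallest is 59.8 Ma; their difference is 470.2 Myr.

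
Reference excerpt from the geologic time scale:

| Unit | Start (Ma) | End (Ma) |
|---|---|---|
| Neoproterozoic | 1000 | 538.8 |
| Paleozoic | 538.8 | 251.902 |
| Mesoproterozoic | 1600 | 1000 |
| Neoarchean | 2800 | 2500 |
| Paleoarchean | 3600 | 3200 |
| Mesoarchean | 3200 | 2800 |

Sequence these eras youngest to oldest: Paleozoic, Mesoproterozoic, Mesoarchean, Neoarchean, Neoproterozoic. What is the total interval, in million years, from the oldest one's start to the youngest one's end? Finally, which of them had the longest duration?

Paleozoic, Neoproterozoic, Mesoproterozoic, Neoarchean, Mesoarchean; total span 2948.098 Myr; longest is Mesoproterozoic

Start ages (Ma): Mesoarchean 3200, Neoarchean 2800, Mesoproterozoic 1600, Neoproterozoic 1000, Paleozoic 538.8.
Ordered youngest to oldest: Paleozoic, Neoproterozoic, Mesoproterozoic, Neoarchean, Mesoarchean.
Span = 3200 − 251.902 = 2948.098 Myr.
Durations: Mesoarchean 400, Neoproterozoic 461.2, Neoarchean 300, Mesoproterozoic 600, Paleozoic 286.898 → longest is Mesoproterozoic (600 Myr).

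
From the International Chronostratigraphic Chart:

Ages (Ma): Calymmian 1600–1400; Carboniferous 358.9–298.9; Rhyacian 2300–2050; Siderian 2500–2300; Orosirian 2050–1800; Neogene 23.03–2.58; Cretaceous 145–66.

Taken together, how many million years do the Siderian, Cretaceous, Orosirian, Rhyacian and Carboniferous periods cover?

839 million years

Each duration: Siderian = 200; Cretaceous = 79; Orosirian = 250; Rhyacian = 250; Carboniferous = 60.
Sum: 200 + 79 + 250 + 250 + 60 = 839 Myr.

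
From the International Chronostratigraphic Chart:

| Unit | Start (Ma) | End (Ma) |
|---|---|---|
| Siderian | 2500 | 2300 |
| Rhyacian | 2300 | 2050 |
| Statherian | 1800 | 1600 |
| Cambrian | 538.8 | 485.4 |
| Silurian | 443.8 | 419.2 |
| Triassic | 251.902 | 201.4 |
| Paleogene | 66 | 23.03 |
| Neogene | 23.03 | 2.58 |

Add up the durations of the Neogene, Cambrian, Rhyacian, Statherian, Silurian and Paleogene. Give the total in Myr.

591.42 million years

Duration is start − end for each: (23.03 − 2.58) + (538.8 − 485.4) + (2300 − 2050) + (1800 − 1600) + (443.8 − 419.2) + (66 − 23.03).
That is 20.45 + 53.4 + 250 + 200 + 24.6 + 42.97, which totals 591.42 million years.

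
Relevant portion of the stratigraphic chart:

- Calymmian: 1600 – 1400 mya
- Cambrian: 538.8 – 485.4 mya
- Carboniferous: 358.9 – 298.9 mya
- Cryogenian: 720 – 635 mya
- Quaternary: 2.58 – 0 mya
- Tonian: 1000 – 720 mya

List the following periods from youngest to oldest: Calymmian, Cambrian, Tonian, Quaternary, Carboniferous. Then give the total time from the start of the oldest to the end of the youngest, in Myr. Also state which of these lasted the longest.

Start ages (Ma): Calymmian 1600, Tonian 1000, Cambrian 538.8, Carboniferous 358.9, Quaternary 2.58.
Ordered youngest to oldest: Quaternary, Carboniferous, Cambrian, Tonian, Calymmian.
Span = 1600 − 0 = 1600 Myr.
Durations: Cambrian 53.4, Tonian 280, Carboniferous 60, Quaternary 2.58, Calymmian 200 → longest is Tonian (280 Myr).

Quaternary, Carboniferous, Cambrian, Tonian, Calymmian; total span 1600 Myr; longest is Tonian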